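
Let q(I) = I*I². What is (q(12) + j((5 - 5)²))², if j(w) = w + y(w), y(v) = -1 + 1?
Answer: 2985984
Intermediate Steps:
y(v) = 0
q(I) = I³
j(w) = w (j(w) = w + 0 = w)
(q(12) + j((5 - 5)²))² = (12³ + (5 - 5)²)² = (1728 + 0²)² = (1728 + 0)² = 1728² = 2985984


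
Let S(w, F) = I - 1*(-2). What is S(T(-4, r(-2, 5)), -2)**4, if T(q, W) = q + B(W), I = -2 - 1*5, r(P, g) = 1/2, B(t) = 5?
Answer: 625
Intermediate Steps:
r(P, g) = 1/2
I = -7 (I = -2 - 5 = -7)
T(q, W) = 5 + q (T(q, W) = q + 5 = 5 + q)
S(w, F) = -5 (S(w, F) = -7 - 1*(-2) = -7 + 2 = -5)
S(T(-4, r(-2, 5)), -2)**4 = (-5)**4 = 625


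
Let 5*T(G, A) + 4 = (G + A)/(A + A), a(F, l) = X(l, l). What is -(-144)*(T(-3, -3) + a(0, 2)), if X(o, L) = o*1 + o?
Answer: 2448/5 ≈ 489.60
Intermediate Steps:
X(o, L) = 2*o (X(o, L) = o + o = 2*o)
a(F, l) = 2*l
T(G, A) = -⅘ + (A + G)/(10*A) (T(G, A) = -⅘ + ((G + A)/(A + A))/5 = -⅘ + ((A + G)/((2*A)))/5 = -⅘ + ((A + G)*(1/(2*A)))/5 = -⅘ + ((A + G)/(2*A))/5 = -⅘ + (A + G)/(10*A))
-(-144)*(T(-3, -3) + a(0, 2)) = -(-144)*((⅒)*(-3 - 7*(-3))/(-3) + 2*2) = -(-144)*((⅒)*(-⅓)*(-3 + 21) + 4) = -(-144)*((⅒)*(-⅓)*18 + 4) = -(-144)*(-⅗ + 4) = -(-144)*17/5 = -16*(-153/5) = 2448/5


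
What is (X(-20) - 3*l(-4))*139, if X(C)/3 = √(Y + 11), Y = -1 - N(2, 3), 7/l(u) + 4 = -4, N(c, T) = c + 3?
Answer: 2919/8 + 417*√5 ≈ 1297.3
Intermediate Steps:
N(c, T) = 3 + c
l(u) = -7/8 (l(u) = 7/(-4 - 4) = 7/(-8) = 7*(-⅛) = -7/8)
Y = -6 (Y = -1 - (3 + 2) = -1 - 1*5 = -1 - 5 = -6)
X(C) = 3*√5 (X(C) = 3*√(-6 + 11) = 3*√5)
(X(-20) - 3*l(-4))*139 = (3*√5 - 3*(-7/8))*139 = (3*√5 + 21/8)*139 = (21/8 + 3*√5)*139 = 2919/8 + 417*√5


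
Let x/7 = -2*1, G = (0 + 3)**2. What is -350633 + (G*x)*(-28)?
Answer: -347105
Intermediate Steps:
G = 9 (G = 3**2 = 9)
x = -14 (x = 7*(-2*1) = 7*(-2) = -14)
-350633 + (G*x)*(-28) = -350633 + (9*(-14))*(-28) = -350633 - 126*(-28) = -350633 + 3528 = -347105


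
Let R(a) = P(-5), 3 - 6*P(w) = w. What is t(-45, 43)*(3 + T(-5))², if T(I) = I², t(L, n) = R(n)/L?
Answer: -3136/135 ≈ -23.230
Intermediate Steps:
P(w) = ½ - w/6
R(a) = 4/3 (R(a) = ½ - ⅙*(-5) = ½ + ⅚ = 4/3)
t(L, n) = 4/(3*L)
t(-45, 43)*(3 + T(-5))² = ((4/3)/(-45))*(3 + (-5)²)² = ((4/3)*(-1/45))*(3 + 25)² = -4/135*28² = -4/135*784 = -3136/135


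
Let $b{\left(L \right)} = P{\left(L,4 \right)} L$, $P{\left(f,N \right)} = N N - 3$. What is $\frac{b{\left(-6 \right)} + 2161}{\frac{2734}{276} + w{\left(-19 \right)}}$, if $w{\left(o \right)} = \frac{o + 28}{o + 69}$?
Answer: $\frac{3593175}{17398} \approx 206.53$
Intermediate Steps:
$P{\left(f,N \right)} = -3 + N^{2}$ ($P{\left(f,N \right)} = N^{2} - 3 = -3 + N^{2}$)
$b{\left(L \right)} = 13 L$ ($b{\left(L \right)} = \left(-3 + 4^{2}\right) L = \left(-3 + 16\right) L = 13 L$)
$w{\left(o \right)} = \frac{28 + o}{69 + o}$
$\frac{b{\left(-6 \right)} + 2161}{\frac{2734}{276} + w{\left(-19 \right)}} = \frac{13 \left(-6\right) + 2161}{\frac{2734}{276} + \frac{28 - 19}{69 - 19}} = \frac{-78 + 2161}{2734 \cdot \frac{1}{276} + \frac{1}{50} \cdot 9} = \frac{2083}{\frac{1367}{138} + \frac{1}{50} \cdot 9} = \frac{2083}{\frac{1367}{138} + \frac{9}{50}} = \frac{2083}{\frac{17398}{1725}} = 2083 \cdot \frac{1725}{17398} = \frac{3593175}{17398}$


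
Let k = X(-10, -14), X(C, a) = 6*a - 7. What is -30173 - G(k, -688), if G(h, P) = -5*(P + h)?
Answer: -34068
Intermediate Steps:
X(C, a) = -7 + 6*a
k = -91 (k = -7 + 6*(-14) = -7 - 84 = -91)
G(h, P) = -5*P - 5*h
-30173 - G(k, -688) = -30173 - (-5*(-688) - 5*(-91)) = -30173 - (3440 + 455) = -30173 - 1*3895 = -30173 - 3895 = -34068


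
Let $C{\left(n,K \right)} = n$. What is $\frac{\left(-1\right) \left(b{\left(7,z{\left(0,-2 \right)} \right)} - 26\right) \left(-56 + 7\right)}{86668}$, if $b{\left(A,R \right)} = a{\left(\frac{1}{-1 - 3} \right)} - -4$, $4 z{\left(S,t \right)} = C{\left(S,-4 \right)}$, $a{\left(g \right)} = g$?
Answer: $- \frac{4361}{346672} \approx -0.01258$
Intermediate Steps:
$z{\left(S,t \right)} = \frac{S}{4}$
$b{\left(A,R \right)} = \frac{15}{4}$ ($b{\left(A,R \right)} = \frac{1}{-1 - 3} - -4 = \frac{1}{-4} + 4 = - \frac{1}{4} + 4 = \frac{15}{4}$)
$\frac{\left(-1\right) \left(b{\left(7,z{\left(0,-2 \right)} \right)} - 26\right) \left(-56 + 7\right)}{86668} = \frac{\left(-1\right) \left(\frac{15}{4} - 26\right) \left(-56 + 7\right)}{86668} = - \frac{\left(-89\right) \left(-49\right)}{4} \cdot \frac{1}{86668} = \left(-1\right) \frac{4361}{4} \cdot \frac{1}{86668} = \left(- \frac{4361}{4}\right) \frac{1}{86668} = - \frac{4361}{346672}$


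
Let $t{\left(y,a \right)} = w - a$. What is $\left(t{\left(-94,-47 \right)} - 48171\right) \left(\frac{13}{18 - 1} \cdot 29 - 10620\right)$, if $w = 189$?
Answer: $\frac{8636113405}{17} \approx 5.0801 \cdot 10^{8}$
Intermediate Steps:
$t{\left(y,a \right)} = 189 - a$
$\left(t{\left(-94,-47 \right)} - 48171\right) \left(\frac{13}{18 - 1} \cdot 29 - 10620\right) = \left(\left(189 - -47\right) - 48171\right) \left(\frac{13}{18 - 1} \cdot 29 - 10620\right) = \left(\left(189 + 47\right) - 48171\right) \left(\frac{13}{17} \cdot 29 - 10620\right) = \left(236 - 48171\right) \left(13 \cdot \frac{1}{17} \cdot 29 - 10620\right) = - 47935 \left(\frac{13}{17} \cdot 29 - 10620\right) = - 47935 \left(\frac{377}{17} - 10620\right) = \left(-47935\right) \left(- \frac{180163}{17}\right) = \frac{8636113405}{17}$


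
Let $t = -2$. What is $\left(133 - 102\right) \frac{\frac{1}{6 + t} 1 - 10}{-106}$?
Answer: $\frac{1209}{424} \approx 2.8514$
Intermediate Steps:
$\left(133 - 102\right) \frac{\frac{1}{6 + t} 1 - 10}{-106} = \left(133 - 102\right) \frac{\frac{1}{6 - 2} \cdot 1 - 10}{-106} = 31 \left(\frac{1}{4} \cdot 1 - 10\right) \left(- \frac{1}{106}\right) = 31 \left(\frac{1}{4} - 10\right) \left(- \frac{1}{106}\right) = 31 \left(\left(- \frac{39}{4}\right) \left(- \frac{1}{106}\right)\right) = 31 \cdot \frac{39}{424} = \frac{1209}{424}$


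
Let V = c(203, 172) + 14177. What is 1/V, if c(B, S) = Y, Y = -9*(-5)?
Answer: 1/14222 ≈ 7.0314e-5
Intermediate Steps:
Y = 45
c(B, S) = 45
V = 14222 (V = 45 + 14177 = 14222)
1/V = 1/14222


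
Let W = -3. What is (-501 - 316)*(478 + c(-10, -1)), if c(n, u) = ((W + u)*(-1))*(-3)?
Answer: -380722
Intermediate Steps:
c(n, u) = -9 + 3*u (c(n, u) = ((-3 + u)*(-1))*(-3) = (3 - u)*(-3) = -9 + 3*u)
(-501 - 316)*(478 + c(-10, -1)) = (-501 - 316)*(478 + (-9 + 3*(-1))) = -817*(478 + (-9 - 3)) = -817*(478 - 12) = -817*466 = -380722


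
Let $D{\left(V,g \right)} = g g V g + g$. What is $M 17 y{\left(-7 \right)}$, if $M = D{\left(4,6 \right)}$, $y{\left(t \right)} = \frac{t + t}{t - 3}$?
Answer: $20706$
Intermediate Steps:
$y{\left(t \right)} = \frac{2 t}{-3 + t}$
$D{\left(V,g \right)} = g + V g^{3}$ ($D{\left(V,g \right)} = g^{2} V g + g = V g^{2} g + g = V g^{3} + g = g + V g^{3}$)
$M = 870$ ($M = 6 + 4 \cdot 6^{3} = 6 + 4 \cdot 216 = 6 + 864 = 870$)
$M 17 y{\left(-7 \right)} = 870 \cdot 17 \cdot 2 \left(-7\right) \frac{1}{-3 - 7} = 14790 \cdot 2 \left(-7\right) \frac{1}{-10} = 14790 \cdot 2 \left(-7\right) \left(- \frac{1}{10}\right) = 14790 \cdot \frac{7}{5} = 20706$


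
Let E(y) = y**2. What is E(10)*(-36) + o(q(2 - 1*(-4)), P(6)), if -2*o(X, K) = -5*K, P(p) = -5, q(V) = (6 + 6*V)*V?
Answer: -7225/2 ≈ -3612.5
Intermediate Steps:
q(V) = V*(6 + 6*V)
o(X, K) = 5*K/2 (o(X, K) = -(-5)*K/2 = 5*K/2)
E(10)*(-36) + o(q(2 - 1*(-4)), P(6)) = 10**2*(-36) + (5/2)*(-5) = 100*(-36) - 25/2 = -3600 - 25/2 = -7225/2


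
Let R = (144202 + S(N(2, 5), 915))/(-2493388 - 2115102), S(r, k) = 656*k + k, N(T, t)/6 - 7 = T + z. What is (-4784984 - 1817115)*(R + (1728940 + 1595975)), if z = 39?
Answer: -101162885402161302307/4608490 ≈ -2.1951e+13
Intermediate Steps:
N(T, t) = 276 + 6*T (N(T, t) = 42 + 6*(T + 39) = 42 + 6*(39 + T) = 42 + (234 + 6*T) = 276 + 6*T)
S(r, k) = 657*k
R = -745357/4608490 (R = (144202 + 657*915)/(-2493388 - 2115102) = (144202 + 601155)/(-4608490) = 745357*(-1/4608490) = -745357/4608490 ≈ -0.16174)
(-4784984 - 1817115)*(R + (1728940 + 1595975)) = (-4784984 - 1817115)*(-745357/4608490 + (1728940 + 1595975)) = -6602099*(-745357/4608490 + 3324915) = -6602099*15322836782993/4608490 = -101162885402161302307/4608490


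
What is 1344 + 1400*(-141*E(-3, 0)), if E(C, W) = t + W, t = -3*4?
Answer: 2370144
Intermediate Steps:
t = -12
E(C, W) = -12 + W
1344 + 1400*(-141*E(-3, 0)) = 1344 + 1400*(-141*(-12 + 0)) = 1344 + 1400*(-141*(-12)) = 1344 + 1400*1692 = 1344 + 2368800 = 2370144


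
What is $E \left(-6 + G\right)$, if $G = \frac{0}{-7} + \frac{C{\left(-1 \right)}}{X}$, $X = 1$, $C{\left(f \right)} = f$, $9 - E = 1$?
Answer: $-56$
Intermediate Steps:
$E = 8$ ($E = 9 - 1 = 8$)
$G = -1$ ($G = \frac{0}{-7} - 1^{-1} = 0 \left(- \frac{1}{7}\right) - 1 = 0 - 1 = -1$)
$E \left(-6 + G\right) = 8 \left(-6 - 1\right) = 8 \left(-7\right) = -56$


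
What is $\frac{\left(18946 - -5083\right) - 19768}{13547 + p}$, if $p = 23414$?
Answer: $\frac{4261}{36961} \approx 0.11528$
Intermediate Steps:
$\frac{\left(18946 - -5083\right) - 19768}{13547 + p} = \frac{\left(18946 - -5083\right) - 19768}{13547 + 23414} = \frac{\left(18946 + 5083\right) - 19768}{36961} = \left(24029 - 19768\right) \frac{1}{36961} = 4261 \cdot \frac{1}{36961} = \frac{4261}{36961}$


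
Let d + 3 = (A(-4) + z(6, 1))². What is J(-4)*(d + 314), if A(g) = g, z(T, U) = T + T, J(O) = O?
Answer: -1500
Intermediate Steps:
z(T, U) = 2*T
d = 61 (d = -3 + (-4 + 2*6)² = -3 + (-4 + 12)² = -3 + 8² = -3 + 64 = 61)
J(-4)*(d + 314) = -4*(61 + 314) = -4*375 = -1500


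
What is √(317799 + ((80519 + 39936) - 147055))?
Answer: √291199 ≈ 539.63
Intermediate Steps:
√(317799 + ((80519 + 39936) - 147055)) = √(317799 + (120455 - 147055)) = √(317799 - 26600) = √291199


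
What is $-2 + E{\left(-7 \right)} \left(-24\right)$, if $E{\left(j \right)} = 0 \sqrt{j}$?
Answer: $-2$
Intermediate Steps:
$E{\left(j \right)} = 0$
$-2 + E{\left(-7 \right)} \left(-24\right) = -2 + 0 \left(-24\right) = -2 + 0 = -2$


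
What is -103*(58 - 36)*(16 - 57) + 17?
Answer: 92923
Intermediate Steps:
-103*(58 - 36)*(16 - 57) + 17 = -2266*(-41) + 17 = -103*(-902) + 17 = 92906 + 17 = 92923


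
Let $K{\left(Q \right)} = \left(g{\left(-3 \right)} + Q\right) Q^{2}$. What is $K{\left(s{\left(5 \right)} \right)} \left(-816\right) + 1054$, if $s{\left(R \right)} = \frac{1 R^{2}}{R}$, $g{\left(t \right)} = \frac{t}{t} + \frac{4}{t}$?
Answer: $-94146$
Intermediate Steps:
$g{\left(t \right)} = 1 + \frac{4}{t}$
$s{\left(R \right)} = R$ ($s{\left(R \right)} = \frac{R^{2}}{R} = R$)
$K{\left(Q \right)} = Q^{2} \left(- \frac{1}{3} + Q\right)$ ($K{\left(Q \right)} = \left(\frac{4 - 3}{-3} + Q\right) Q^{2} = \left(\left(- \frac{1}{3}\right) 1 + Q\right) Q^{2} = \left(- \frac{1}{3} + Q\right) Q^{2} = Q^{2} \left(- \frac{1}{3} + Q\right)$)
$K{\left(s{\left(5 \right)} \right)} \left(-816\right) + 1054 = 5^{2} \left(- \frac{1}{3} + 5\right) \left(-816\right) + 1054 = 25 \cdot \frac{14}{3} \left(-816\right) + 1054 = \frac{350}{3} \left(-816\right) + 1054 = -95200 + 1054 = -94146$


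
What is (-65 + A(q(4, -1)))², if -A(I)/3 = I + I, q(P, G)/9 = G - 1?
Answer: 1849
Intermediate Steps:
q(P, G) = -9 + 9*G (q(P, G) = 9*(G - 1) = 9*(-1 + G) = -9 + 9*G)
A(I) = -6*I (A(I) = -3*(I + I) = -6*I)
(-65 + A(q(4, -1)))² = (-65 - 6*(-9 + 9*(-1)))² = (-65 - 6*(-9 - 9))² = (-65 - 6*(-18))² = (-65 + 108)² = 43² = 1849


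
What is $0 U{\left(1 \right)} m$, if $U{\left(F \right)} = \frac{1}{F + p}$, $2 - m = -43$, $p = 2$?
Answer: $0$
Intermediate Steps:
$m = 45$ ($m = 2 - -43 = 2 + 43 = 45$)
$U{\left(F \right)} = \frac{1}{2 + F}$ ($U{\left(F \right)} = \frac{1}{F + 2} = \frac{1}{2 + F}$)
$0 U{\left(1 \right)} m = \frac{0}{2 + 1} \cdot 45 = \frac{0}{3} \cdot 45 = 0 \cdot \frac{1}{3} \cdot 45 = 0 \cdot 45 = 0$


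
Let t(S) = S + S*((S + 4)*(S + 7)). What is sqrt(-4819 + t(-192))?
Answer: I*sqrt(6682771) ≈ 2585.1*I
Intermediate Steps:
t(S) = S + S*(4 + S)*(7 + S) (t(S) = S + S*((4 + S)*(7 + S)) = S + S*(4 + S)*(7 + S))
sqrt(-4819 + t(-192)) = sqrt(-4819 - 192*(29 + (-192)**2 + 11*(-192))) = sqrt(-4819 - 192*(29 + 36864 - 2112)) = sqrt(-4819 - 192*34781) = sqrt(-4819 - 6677952) = sqrt(-6682771) = I*sqrt(6682771)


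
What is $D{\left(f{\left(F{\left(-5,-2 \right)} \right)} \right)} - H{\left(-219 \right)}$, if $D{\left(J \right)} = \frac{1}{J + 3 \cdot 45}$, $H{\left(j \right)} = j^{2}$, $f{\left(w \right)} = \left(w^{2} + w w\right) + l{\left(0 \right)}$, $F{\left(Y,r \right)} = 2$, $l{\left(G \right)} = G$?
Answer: $- \frac{6858422}{143} \approx -47961.0$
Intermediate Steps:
$f{\left(w \right)} = 2 w^{2}$ ($f{\left(w \right)} = \left(w^{2} + w w\right) + 0 = \left(w^{2} + w^{2}\right) + 0 = 2 w^{2} + 0 = 2 w^{2}$)
$D{\left(J \right)} = \frac{1}{135 + J}$ ($D{\left(J \right)} = \frac{1}{J + 135} = \frac{1}{135 + J}$)
$D{\left(f{\left(F{\left(-5,-2 \right)} \right)} \right)} - H{\left(-219 \right)} = \frac{1}{135 + 2 \cdot 2^{2}} - \left(-219\right)^{2} = \frac{1}{135 + 2 \cdot 4} - 47961 = \frac{1}{135 + 8} - 47961 = \frac{1}{143} - 47961 = - \frac{6858422}{143}$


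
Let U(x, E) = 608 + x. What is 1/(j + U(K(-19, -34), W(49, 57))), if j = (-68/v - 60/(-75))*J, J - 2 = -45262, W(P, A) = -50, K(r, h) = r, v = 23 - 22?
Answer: 1/3042061 ≈ 3.2872e-7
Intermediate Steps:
v = 1
J = -45260 (J = 2 - 45262 = -45260)
j = 3041472 (j = (-68/1 - 60/(-75))*(-45260) = (-68*1 - 60*(-1/75))*(-45260) = (-68 + ⅘)*(-45260) = -336/5*(-45260) = 3041472)
1/(j + U(K(-19, -34), W(49, 57))) = 1/(3041472 + (608 - 19)) = 1/(3041472 + 589) = 1/3042061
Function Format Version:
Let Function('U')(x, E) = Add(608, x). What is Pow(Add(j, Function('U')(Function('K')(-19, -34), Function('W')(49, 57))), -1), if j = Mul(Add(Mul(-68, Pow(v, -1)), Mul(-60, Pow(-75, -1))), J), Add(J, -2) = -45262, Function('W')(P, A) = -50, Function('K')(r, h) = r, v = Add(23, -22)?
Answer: Rational(1, 3042061) ≈ 3.2872e-7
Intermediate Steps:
v = 1
J = -45260 (J = Add(2, -45262) = -45260)
j = 3041472 (j = Mul(Add(Mul(-68, Pow(1, -1)), Mul(-60, Pow(-75, -1))), -45260) = Mul(Add(Mul(-68, 1), Mul(-60, Rational(-1, 75))), -45260) = Mul(Add(-68, Rational(4, 5)), -45260) = Mul(Rational(-336, 5), -45260) = 3041472)
Pow(Add(j, Function('U')(Function('K')(-19, -34), Function('W')(49, 57))), -1) = Pow(Add(3041472, Add(608, -19)), -1) = Pow(Add(3041472, 589), -1) = Pow(3042061, -1) = Rational(1, 3042061)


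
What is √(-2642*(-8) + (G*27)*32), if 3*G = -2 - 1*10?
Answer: 4*√1105 ≈ 132.97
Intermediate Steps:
G = -4 (G = (-2 - 1*10)/3 = (-2 - 10)/3 = (⅓)*(-12) = -4)
√(-2642*(-8) + (G*27)*32) = √(-2642*(-8) - 4*27*32) = √(21136 - 108*32) = √(21136 - 3456) = √17680 = 4*√1105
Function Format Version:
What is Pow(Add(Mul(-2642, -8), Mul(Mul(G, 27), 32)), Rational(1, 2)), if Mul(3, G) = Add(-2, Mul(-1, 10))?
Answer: Mul(4, Pow(1105, Rational(1, 2))) ≈ 132.97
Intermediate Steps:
G = -4 (G = Mul(Rational(1, 3), Add(-2, Mul(-1, 10))) = Mul(Rational(1, 3), Add(-2, -10)) = Mul(Rational(1, 3), -12) = -4)
Pow(Add(Mul(-2642, -8), Mul(Mul(G, 27), 32)), Rational(1, 2)) = Pow(Add(Mul(-2642, -8), Mul(Mul(-4, 27), 32)), Rational(1, 2)) = Pow(Add(21136, Mul(-108, 32)), Rational(1, 2)) = Pow(Add(21136, -3456), Rational(1, 2)) = Pow(17680, Rational(1, 2)) = Mul(4, Pow(1105, Rational(1, 2)))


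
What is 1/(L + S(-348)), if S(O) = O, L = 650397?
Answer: 1/650049 ≈ 1.5383e-6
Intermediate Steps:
1/(L + S(-348)) = 1/(650397 - 348) = 1/650049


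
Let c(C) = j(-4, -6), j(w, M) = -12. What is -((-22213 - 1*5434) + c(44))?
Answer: 27659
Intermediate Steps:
c(C) = -12
-((-22213 - 1*5434) + c(44)) = -((-22213 - 1*5434) - 12) = -((-22213 - 5434) - 12) = -(-27647 - 12) = -1*(-27659) = 27659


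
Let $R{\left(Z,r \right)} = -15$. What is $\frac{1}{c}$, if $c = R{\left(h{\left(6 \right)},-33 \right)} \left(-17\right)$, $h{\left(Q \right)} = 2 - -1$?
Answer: $\frac{1}{255} \approx 0.0039216$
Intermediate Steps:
$h{\left(Q \right)} = 3$ ($h{\left(Q \right)} = 2 + 1 = 3$)
$c = 255$ ($c = \left(-15\right) \left(-17\right) = 255$)
$\frac{1}{c} = \frac{1}{255}$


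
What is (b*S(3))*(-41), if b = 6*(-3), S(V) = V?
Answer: 2214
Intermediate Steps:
b = -18
(b*S(3))*(-41) = -18*3*(-41) = -54*(-41) = 2214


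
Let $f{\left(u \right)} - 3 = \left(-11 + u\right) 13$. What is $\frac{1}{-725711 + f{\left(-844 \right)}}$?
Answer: $- \frac{1}{736823} \approx -1.3572 \cdot 10^{-6}$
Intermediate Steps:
$f{\left(u \right)} = -140 + 13 u$ ($f{\left(u \right)} = 3 + \left(-11 + u\right) 13 = 3 + \left(-143 + 13 u\right) = -140 + 13 u$)
$\frac{1}{-725711 + f{\left(-844 \right)}} = \frac{1}{-725711 + \left(-140 + 13 \left(-844\right)\right)} = \frac{1}{-725711 - 11112} = \frac{1}{-736823} = - \frac{1}{736823}$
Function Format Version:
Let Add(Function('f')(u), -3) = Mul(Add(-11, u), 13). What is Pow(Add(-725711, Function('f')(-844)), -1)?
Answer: Rational(-1, 736823) ≈ -1.3572e-6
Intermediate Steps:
Function('f')(u) = Add(-140, Mul(13, u)) (Function('f')(u) = Add(3, Mul(Add(-11, u), 13)) = Add(3, Add(-143, Mul(13, u))) = Add(-140, Mul(13, u)))
Pow(Add(-725711, Function('f')(-844)), -1) = Pow(Add(-725711, Add(-140, Mul(13, -844))), -1) = Pow(Add(-725711, Add(-140, -10972)), -1) = Pow(Add(-725711, -11112), -1) = Pow(-736823, -1) = Rational(-1, 736823)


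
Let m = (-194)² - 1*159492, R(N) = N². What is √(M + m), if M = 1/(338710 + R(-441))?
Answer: I*√34642764241631545/533191 ≈ 349.08*I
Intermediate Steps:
m = -121856 (m = 37636 - 159492 = -121856)
M = 1/533191 (M = 1/(338710 + (-441)²) = 1/(338710 + 194481) = 1/533191 ≈ 1.8755e-6)
√(M + m) = √(1/533191 - 121856) = √(-64972522495/533191) = I*√34642764241631545/533191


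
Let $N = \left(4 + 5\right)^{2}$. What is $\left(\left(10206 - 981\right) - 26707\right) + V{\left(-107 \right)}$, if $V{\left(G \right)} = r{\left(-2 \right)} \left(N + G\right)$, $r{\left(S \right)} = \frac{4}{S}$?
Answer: $-17430$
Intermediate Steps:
$N = 81$ ($N = 9^{2} = 81$)
$V{\left(G \right)} = -162 - 2 G$ ($V{\left(G \right)} = \frac{4}{-2} \left(81 + G\right) = 4 \left(- \frac{1}{2}\right) \left(81 + G\right) = - 2 \left(81 + G\right) = -162 - 2 G$)
$\left(\left(10206 - 981\right) - 26707\right) + V{\left(-107 \right)} = \left(\left(10206 - 981\right) - 26707\right) - -52 = \left(9225 - 26707\right) + \left(-162 + 214\right) = -17482 + 52 = -17430$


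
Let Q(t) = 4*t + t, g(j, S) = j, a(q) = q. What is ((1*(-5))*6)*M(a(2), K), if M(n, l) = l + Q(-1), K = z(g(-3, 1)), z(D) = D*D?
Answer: -120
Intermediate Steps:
z(D) = D²
Q(t) = 5*t
K = 9 (K = (-3)² = 9)
M(n, l) = -5 + l (M(n, l) = l + 5*(-1) = l - 5 = -5 + l)
((1*(-5))*6)*M(a(2), K) = ((1*(-5))*6)*(-5 + 9) = -5*6*4 = -30*4 = -120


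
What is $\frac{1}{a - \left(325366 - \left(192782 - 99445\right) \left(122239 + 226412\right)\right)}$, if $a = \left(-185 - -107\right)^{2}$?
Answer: $\frac{1}{32541719105} \approx 3.073 \cdot 10^{-11}$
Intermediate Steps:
$a = 6084$ ($a = \left(-185 + \left(-87 + 194\right)\right)^{2} = \left(-185 + 107\right)^{2} = \left(-78\right)^{2} = 6084$)
$\frac{1}{a - \left(325366 - \left(192782 - 99445\right) \left(122239 + 226412\right)\right)} = \frac{1}{6084 - \left(325366 - \left(192782 - 99445\right) \left(122239 + 226412\right)\right)} = \frac{1}{6084 + \left(-325366 + 93337 \cdot 348651\right)} = \frac{1}{6084 + \left(-325366 + 32542038387\right)} = \frac{1}{6084 + 32541713021} = \frac{1}{32541719105}$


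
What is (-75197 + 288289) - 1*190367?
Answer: 22725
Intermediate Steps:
(-75197 + 288289) - 1*190367 = 213092 - 190367 = 22725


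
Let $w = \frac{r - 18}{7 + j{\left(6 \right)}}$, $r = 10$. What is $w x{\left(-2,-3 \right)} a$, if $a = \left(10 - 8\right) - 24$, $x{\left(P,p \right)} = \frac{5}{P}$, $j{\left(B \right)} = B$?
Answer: $- \frac{440}{13} \approx -33.846$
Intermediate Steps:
$a = -22$ ($a = \left(10 - 8\right) - 24 = 2 - 24 = -22$)
$w = - \frac{8}{13}$ ($w = \frac{10 - 18}{7 + 6} = - \frac{8}{13} \approx -0.61539$)
$w x{\left(-2,-3 \right)} a = - \frac{8 \frac{5}{-2}}{13} \left(-22\right) = - \frac{8 \cdot 5 \left(- \frac{1}{2}\right)}{13} \left(-22\right) = \left(- \frac{8}{13}\right) \left(- \frac{5}{2}\right) \left(-22\right) = \frac{20}{13} \left(-22\right) = - \frac{440}{13}$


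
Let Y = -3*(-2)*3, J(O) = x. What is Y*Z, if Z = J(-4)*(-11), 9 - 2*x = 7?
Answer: -198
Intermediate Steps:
x = 1 (x = 9/2 - ½*7 = 9/2 - 7/2 = 1)
J(O) = 1
Y = 18 (Y = 6*3 = 18)
Z = -11 (Z = 1*(-11) = -11)
Y*Z = 18*(-11) = -198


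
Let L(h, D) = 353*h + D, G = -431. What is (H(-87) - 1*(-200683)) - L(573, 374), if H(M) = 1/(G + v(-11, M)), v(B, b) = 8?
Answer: -829081/423 ≈ -1960.0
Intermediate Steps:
L(h, D) = D + 353*h
H(M) = -1/423 (H(M) = 1/(-431 + 8) = 1/(-423) = -1/423)
(H(-87) - 1*(-200683)) - L(573, 374) = (-1/423 - 1*(-200683)) - (374 + 353*573) = (-1/423 + 200683) - (374 + 202269) = 84888908/423 - 1*202643 = 84888908/423 - 202643 = -829081/423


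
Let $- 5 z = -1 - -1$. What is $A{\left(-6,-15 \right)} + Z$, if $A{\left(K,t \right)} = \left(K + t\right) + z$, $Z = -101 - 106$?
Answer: $-228$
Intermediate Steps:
$Z = -207$ ($Z = -101 - 106 = -207$)
$z = 0$ ($z = - \frac{-1 - -1}{5} = - \frac{-1 + 1}{5} = \left(- \frac{1}{5}\right) 0 = 0$)
$A{\left(K,t \right)} = K + t$ ($A{\left(K,t \right)} = \left(K + t\right) + 0 = K + t$)
$A{\left(-6,-15 \right)} + Z = \left(-6 - 15\right) - 207 = -21 - 207 = -228$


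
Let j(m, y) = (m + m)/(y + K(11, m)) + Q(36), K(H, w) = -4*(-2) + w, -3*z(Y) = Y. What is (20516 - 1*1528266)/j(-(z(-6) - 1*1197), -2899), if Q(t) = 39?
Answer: -1278572000/31877 ≈ -40110.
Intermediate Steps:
z(Y) = -Y/3
K(H, w) = 8 + w
j(m, y) = 39 + 2*m/(8 + m + y) (j(m, y) = (m + m)/(y + (8 + m)) + 39 = (2*m)/(8 + m + y) + 39 = 2*m/(8 + m + y) + 39 = 39 + 2*m/(8 + m + y))
(20516 - 1*1528266)/j(-(z(-6) - 1*1197), -2899) = (20516 - 1*1528266)/(((312 + 39*(-2899) + 41*(-(-⅓*(-6) - 1*1197)))/(8 - (-⅓*(-6) - 1*1197) - 2899))) = (20516 - 1528266)/(((312 - 113061 + 41*(-(2 - 1197)))/(8 - (2 - 1197) - 2899))) = -1507750*(8 - 1*(-1195) - 2899)/(312 - 113061 + 41*(-1*(-1195))) = -1507750*(8 + 1195 - 2899)/(312 - 113061 + 41*1195) = -1507750*(-1696/(312 - 113061 + 48995)) = -1507750/((-1/1696*(-63754))) = -1507750/31877/848 = -1507750*848/31877 = -1278572000/31877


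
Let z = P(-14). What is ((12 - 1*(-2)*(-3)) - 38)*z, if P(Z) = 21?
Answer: -672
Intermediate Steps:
z = 21
((12 - 1*(-2)*(-3)) - 38)*z = ((12 - 1*(-2)*(-3)) - 38)*21 = ((12 + 2*(-3)) - 38)*21 = ((12 - 6) - 38)*21 = (6 - 38)*21 = -32*21 = -672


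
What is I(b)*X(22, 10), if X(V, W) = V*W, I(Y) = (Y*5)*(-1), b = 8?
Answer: -8800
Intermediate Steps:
I(Y) = -5*Y (I(Y) = (5*Y)*(-1) = -5*Y)
I(b)*X(22, 10) = (-5*8)*(22*10) = -40*220 = -8800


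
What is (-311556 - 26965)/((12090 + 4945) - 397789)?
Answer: 338521/380754 ≈ 0.88908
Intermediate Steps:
(-311556 - 26965)/((12090 + 4945) - 397789) = -338521/(17035 - 397789) = -338521/(-380754) = -338521*(-1/380754) = 338521/380754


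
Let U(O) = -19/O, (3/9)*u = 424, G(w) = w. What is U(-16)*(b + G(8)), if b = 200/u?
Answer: 24643/2544 ≈ 9.6867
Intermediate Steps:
u = 1272 (u = 3*424 = 1272)
b = 25/159 (b = 200/1272 = 200*(1/1272) = 25/159 ≈ 0.15723)
U(-16)*(b + G(8)) = (-19/(-16))*(25/159 + 8) = -19*(-1/16)*(1297/159) = (19/16)*(1297/159) = 24643/2544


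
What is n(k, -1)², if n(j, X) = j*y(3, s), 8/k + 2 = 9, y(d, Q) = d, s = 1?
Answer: 576/49 ≈ 11.755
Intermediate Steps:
k = 8/7 (k = 8/(-2 + 9) = 8/7 ≈ 1.1429)
n(j, X) = 3*j (n(j, X) = j*3 = 3*j)
n(k, -1)² = (3*(8/7))² = (24/7)² = 576/49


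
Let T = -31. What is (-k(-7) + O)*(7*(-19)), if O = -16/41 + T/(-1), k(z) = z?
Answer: -205086/41 ≈ -5002.1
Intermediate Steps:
O = 1255/41 (O = -16/41 - 31/(-1) = -16*1/41 - 31*(-1) = -16/41 + 31 = 1255/41 ≈ 30.610)
(-k(-7) + O)*(7*(-19)) = (-1*(-7) + 1255/41)*(7*(-19)) = (7 + 1255/41)*(-133) = (1542/41)*(-133) = -205086/41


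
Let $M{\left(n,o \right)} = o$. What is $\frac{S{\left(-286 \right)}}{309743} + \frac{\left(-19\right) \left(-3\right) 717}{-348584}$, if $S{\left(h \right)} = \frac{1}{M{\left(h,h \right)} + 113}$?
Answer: $- \frac{2189987741975}{18679061526776} \approx -0.11724$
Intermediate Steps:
$S{\left(h \right)} = \frac{1}{113 + h}$ ($S{\left(h \right)} = \frac{1}{h + 113} = \frac{1}{113 + h}$)
$\frac{S{\left(-286 \right)}}{309743} + \frac{\left(-19\right) \left(-3\right) 717}{-348584} = \frac{1}{\left(113 - 286\right) 309743} + \frac{\left(-19\right) \left(-3\right) 717}{-348584} = \frac{1}{-173} \cdot \frac{1}{309743} + 57 \cdot 717 \left(- \frac{1}{348584}\right) = \left(- \frac{1}{173}\right) \frac{1}{309743} + 40869 \left(- \frac{1}{348584}\right) = - \frac{1}{53585539} - \frac{40869}{348584} = - \frac{2189987741975}{18679061526776}$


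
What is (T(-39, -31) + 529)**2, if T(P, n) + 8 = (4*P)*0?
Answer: 271441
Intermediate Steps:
T(P, n) = -8 (T(P, n) = -8 + (4*P)*0 = -8 + 0 = -8)
(T(-39, -31) + 529)**2 = (-8 + 529)**2 = 521**2 = 271441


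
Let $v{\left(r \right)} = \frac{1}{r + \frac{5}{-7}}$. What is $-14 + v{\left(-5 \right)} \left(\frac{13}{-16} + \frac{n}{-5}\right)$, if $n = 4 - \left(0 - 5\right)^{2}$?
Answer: $- \frac{46697}{3200} \approx -14.593$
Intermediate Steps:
$v{\left(r \right)} = \frac{1}{- \frac{5}{7} + r}$ ($v{\left(r \right)} = \frac{1}{r + 5 \left(- \frac{1}{7}\right)} = \frac{1}{r - \frac{5}{7}} = \frac{1}{- \frac{5}{7} + r}$)
$n = -21$ ($n = 4 - \left(-5\right)^{2} = 4 - 25 = -21$)
$-14 + v{\left(-5 \right)} \left(\frac{13}{-16} + \frac{n}{-5}\right) = -14 + \frac{7}{-5 + 7 \left(-5\right)} \left(\frac{13}{-16} - \frac{21}{-5}\right) = -14 + \frac{7}{-5 - 35} \left(13 \left(- \frac{1}{16}\right) - - \frac{21}{5}\right) = -14 + \frac{7}{-40} \left(- \frac{13}{16} + \frac{21}{5}\right) = -14 + 7 \left(- \frac{1}{40}\right) \frac{271}{80} = -14 - \frac{1897}{3200} = - \frac{46697}{3200}$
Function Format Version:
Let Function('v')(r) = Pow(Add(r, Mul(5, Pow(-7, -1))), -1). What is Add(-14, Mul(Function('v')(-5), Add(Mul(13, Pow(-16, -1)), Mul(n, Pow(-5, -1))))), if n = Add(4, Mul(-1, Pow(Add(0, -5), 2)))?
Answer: Rational(-46697, 3200) ≈ -14.593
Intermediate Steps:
Function('v')(r) = Pow(Add(Rational(-5, 7), r), -1) (Function('v')(r) = Pow(Add(r, Mul(5, Rational(-1, 7))), -1) = Pow(Add(r, Rational(-5, 7)), -1) = Pow(Add(Rational(-5, 7), r), -1))
n = -21 (n = Add(4, Mul(-1, Pow(-5, 2))) = Add(4, Mul(-1, 25)) = Add(4, -25) = -21)
Add(-14, Mul(Function('v')(-5), Add(Mul(13, Pow(-16, -1)), Mul(n, Pow(-5, -1))))) = Add(-14, Mul(Mul(7, Pow(Add(-5, Mul(7, -5)), -1)), Add(Mul(13, Pow(-16, -1)), Mul(-21, Pow(-5, -1))))) = Add(-14, Mul(Mul(7, Pow(Add(-5, -35), -1)), Add(Mul(13, Rational(-1, 16)), Mul(-21, Rational(-1, 5))))) = Add(-14, Mul(Mul(7, Pow(-40, -1)), Add(Rational(-13, 16), Rational(21, 5)))) = Add(-14, Mul(Mul(7, Rational(-1, 40)), Rational(271, 80))) = Add(-14, Mul(Rational(-7, 40), Rational(271, 80))) = Add(-14, Rational(-1897, 3200)) = Rational(-46697, 3200)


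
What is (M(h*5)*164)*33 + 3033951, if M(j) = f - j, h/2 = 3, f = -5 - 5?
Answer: 2817471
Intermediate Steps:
f = -10
h = 6 (h = 2*3 = 6)
M(j) = -10 - j
(M(h*5)*164)*33 + 3033951 = ((-10 - 6*5)*164)*33 + 3033951 = ((-10 - 1*30)*164)*33 + 3033951 = ((-10 - 30)*164)*33 + 3033951 = -40*164*33 + 3033951 = -6560*33 + 3033951 = -216480 + 3033951 = 2817471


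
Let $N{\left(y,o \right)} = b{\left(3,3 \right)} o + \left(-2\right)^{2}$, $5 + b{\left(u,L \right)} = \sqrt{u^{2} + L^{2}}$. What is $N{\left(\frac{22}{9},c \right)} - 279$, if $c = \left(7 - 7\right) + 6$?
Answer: $-305 + 18 \sqrt{2} \approx -279.54$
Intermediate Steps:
$c = 6$ ($c = 0 + 6 = 6$)
$b{\left(u,L \right)} = -5 + \sqrt{L^{2} + u^{2}}$ ($b{\left(u,L \right)} = -5 + \sqrt{u^{2} + L^{2}} = -5 + \sqrt{L^{2} + u^{2}}$)
$N{\left(y,o \right)} = 4 + o \left(-5 + 3 \sqrt{2}\right)$ ($N{\left(y,o \right)} = \left(-5 + \sqrt{3^{2} + 3^{2}}\right) o + \left(-2\right)^{2} = \left(-5 + \sqrt{9 + 9}\right) o + 4 = \left(-5 + \sqrt{18}\right) o + 4 = \left(-5 + 3 \sqrt{2}\right) o + 4 = o \left(-5 + 3 \sqrt{2}\right) + 4 = 4 + o \left(-5 + 3 \sqrt{2}\right)$)
$N{\left(\frac{22}{9},c \right)} - 279 = \left(4 - 6 \left(5 - 3 \sqrt{2}\right)\right) - 279 = \left(4 - \left(30 - 18 \sqrt{2}\right)\right) - 279 = \left(-26 + 18 \sqrt{2}\right) - 279 = -305 + 18 \sqrt{2}$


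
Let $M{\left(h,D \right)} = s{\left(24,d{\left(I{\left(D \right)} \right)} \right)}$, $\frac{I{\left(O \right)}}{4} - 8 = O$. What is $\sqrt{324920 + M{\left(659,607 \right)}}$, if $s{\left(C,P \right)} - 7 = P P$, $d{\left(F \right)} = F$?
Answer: $3 \sqrt{708503} \approx 2525.2$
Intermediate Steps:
$I{\left(O \right)} = 32 + 4 O$
$s{\left(C,P \right)} = 7 + P^{2}$ ($s{\left(C,P \right)} = 7 + P P = 7 + P^{2}$)
$M{\left(h,D \right)} = 7 + \left(32 + 4 D\right)^{2}$
$\sqrt{324920 + M{\left(659,607 \right)}} = \sqrt{324920 + \left(7 + 16 \left(8 + 607\right)^{2}\right)} = \sqrt{324920 + \left(7 + 16 \cdot 615^{2}\right)} = \sqrt{324920 + \left(7 + 16 \cdot 378225\right)} = \sqrt{324920 + \left(7 + 6051600\right)} = \sqrt{324920 + 6051607} = \sqrt{6376527} = 3 \sqrt{708503}$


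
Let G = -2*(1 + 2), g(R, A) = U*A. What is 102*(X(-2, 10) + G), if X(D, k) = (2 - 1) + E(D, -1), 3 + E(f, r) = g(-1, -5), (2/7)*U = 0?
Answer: -816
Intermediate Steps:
U = 0 (U = (7/2)*0 = 0)
g(R, A) = 0 (g(R, A) = 0*A = 0)
E(f, r) = -3 (E(f, r) = -3 + 0 = -3)
X(D, k) = -2 (X(D, k) = (2 - 1) - 3 = 1 - 3 = -2)
G = -6 (G = -2*3 = -6)
102*(X(-2, 10) + G) = 102*(-2 - 6) = 102*(-8) = -816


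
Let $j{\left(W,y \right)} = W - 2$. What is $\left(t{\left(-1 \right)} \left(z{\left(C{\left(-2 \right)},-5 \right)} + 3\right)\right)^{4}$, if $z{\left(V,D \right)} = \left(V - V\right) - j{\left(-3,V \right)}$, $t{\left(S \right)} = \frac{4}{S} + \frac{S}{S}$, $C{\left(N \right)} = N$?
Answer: $331776$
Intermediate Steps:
$j{\left(W,y \right)} = -2 + W$
$t{\left(S \right)} = 1 + \frac{4}{S}$ ($t{\left(S \right)} = \frac{4}{S} + 1 = 1 + \frac{4}{S}$)
$z{\left(V,D \right)} = 5$ ($z{\left(V,D \right)} = \left(V - V\right) - \left(-2 - 3\right) = 0 - -5 = 0 + 5 = 5$)
$\left(t{\left(-1 \right)} \left(z{\left(C{\left(-2 \right)},-5 \right)} + 3\right)\right)^{4} = \left(\frac{4 - 1}{-1} \left(5 + 3\right)\right)^{4} = \left(\left(-1\right) 3 \cdot 8\right)^{4} = \left(\left(-3\right) 8\right)^{4} = \left(-24\right)^{4} = 331776$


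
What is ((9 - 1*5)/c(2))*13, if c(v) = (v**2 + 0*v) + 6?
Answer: 26/5 ≈ 5.2000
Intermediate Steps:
c(v) = 6 + v**2 (c(v) = (v**2 + 0) + 6 = v**2 + 6 = 6 + v**2)
((9 - 1*5)/c(2))*13 = ((9 - 1*5)/(6 + 2**2))*13 = ((9 - 5)/(6 + 4))*13 = (4/10)*13 = (4*(1/10))*13 = (2/5)*13 = 26/5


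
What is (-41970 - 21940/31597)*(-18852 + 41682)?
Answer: -30275959524900/31597 ≈ -9.5819e+8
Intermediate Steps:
(-41970 - 21940/31597)*(-18852 + 41682) = (-41970 - 21940*1/31597)*22830 = (-41970 - 21940/31597)*22830 = -1326148030/31597*22830 = -30275959524900/31597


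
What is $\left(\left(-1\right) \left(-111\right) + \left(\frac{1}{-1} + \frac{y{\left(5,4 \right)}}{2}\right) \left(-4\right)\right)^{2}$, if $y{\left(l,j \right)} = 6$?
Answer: $10609$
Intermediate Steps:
$\left(\left(-1\right) \left(-111\right) + \left(\frac{1}{-1} + \frac{y{\left(5,4 \right)}}{2}\right) \left(-4\right)\right)^{2} = \left(\left(-1\right) \left(-111\right) + \left(\frac{1}{-1} + \frac{6}{2}\right) \left(-4\right)\right)^{2} = \left(111 + \left(-1 + 6 \cdot \frac{1}{2}\right) \left(-4\right)\right)^{2} = \left(111 + \left(-1 + 3\right) \left(-4\right)\right)^{2} = \left(111 + 2 \left(-4\right)\right)^{2} = \left(111 - 8\right)^{2} = 103^{2} = 10609$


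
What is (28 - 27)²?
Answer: 1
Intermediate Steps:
(28 - 27)² = 1² = 1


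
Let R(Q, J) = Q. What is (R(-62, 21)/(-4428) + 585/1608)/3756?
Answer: 224173/2228630112 ≈ 0.00010059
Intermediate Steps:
(R(-62, 21)/(-4428) + 585/1608)/3756 = (-62/(-4428) + 585/1608)/3756 = (-62*(-1/4428) + 585*(1/1608))*(1/3756) = (31/2214 + 195/536)*(1/3756) = (224173/593352)*(1/3756) = 224173/2228630112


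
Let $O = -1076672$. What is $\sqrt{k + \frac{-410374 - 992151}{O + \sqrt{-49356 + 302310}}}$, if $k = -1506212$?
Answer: $\frac{\sqrt{-1621694883939 + 4518636 \sqrt{28106}}}{\sqrt{1076672 - 3 \sqrt{28106}}} \approx 1227.3 i$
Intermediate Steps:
$\sqrt{k + \frac{-410374 - 992151}{O + \sqrt{-49356 + 302310}}} = \sqrt{-1506212 + \frac{-410374 - 992151}{-1076672 + \sqrt{-49356 + 302310}}} = \sqrt{-1506212 - \frac{1402525}{-1076672 + \sqrt{252954}}} = \sqrt{-1506212 - \frac{1402525}{-1076672 + 3 \sqrt{28106}}}$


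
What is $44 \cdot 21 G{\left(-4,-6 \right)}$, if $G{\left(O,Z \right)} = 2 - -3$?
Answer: $4620$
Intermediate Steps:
$G{\left(O,Z \right)} = 5$ ($G{\left(O,Z \right)} = 2 + 3 = 5$)
$44 \cdot 21 G{\left(-4,-6 \right)} = 44 \cdot 21 \cdot 5 = 924 \cdot 5 = 4620$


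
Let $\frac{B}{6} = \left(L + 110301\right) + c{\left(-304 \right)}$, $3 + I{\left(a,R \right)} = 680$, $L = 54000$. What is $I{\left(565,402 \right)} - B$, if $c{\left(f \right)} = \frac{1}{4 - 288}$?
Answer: $- \frac{139888315}{142} \approx -9.8513 \cdot 10^{5}$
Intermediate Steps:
$c{\left(f \right)} = - \frac{1}{284}$ ($c{\left(f \right)} = \frac{1}{-284} = - \frac{1}{284}$)
$I{\left(a,R \right)} = 677$ ($I{\left(a,R \right)} = -3 + 680 = 677$)
$B = \frac{139984449}{142}$ ($B = 6 \left(\left(54000 + 110301\right) - \frac{1}{284}\right) = 6 \left(164301 - \frac{1}{284}\right) = 6 \cdot \frac{46661483}{284} = \frac{139984449}{142} \approx 9.8581 \cdot 10^{5}$)
$I{\left(565,402 \right)} - B = 677 - \frac{139984449}{142} = - \frac{139888315}{142}$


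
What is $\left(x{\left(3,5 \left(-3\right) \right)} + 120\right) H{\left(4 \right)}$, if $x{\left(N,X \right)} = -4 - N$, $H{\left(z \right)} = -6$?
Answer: $-678$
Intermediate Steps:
$\left(x{\left(3,5 \left(-3\right) \right)} + 120\right) H{\left(4 \right)} = \left(\left(-4 - 3\right) + 120\right) \left(-6\right) = \left(-7 + 120\right) \left(-6\right) = 113 \left(-6\right) = -678$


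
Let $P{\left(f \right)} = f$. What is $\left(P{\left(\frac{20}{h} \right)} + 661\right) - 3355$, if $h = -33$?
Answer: $- \frac{88922}{33} \approx -2694.6$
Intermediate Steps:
$\left(P{\left(\frac{20}{h} \right)} + 661\right) - 3355 = \left(\frac{20}{-33} + 661\right) - 3355 = \left(20 \left(- \frac{1}{33}\right) + 661\right) - 3355 = \left(- \frac{20}{33} + 661\right) - 3355 = \frac{21793}{33} - 3355 = - \frac{88922}{33}$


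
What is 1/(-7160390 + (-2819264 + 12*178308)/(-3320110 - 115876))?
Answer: -1717993/12301499557486 ≈ -1.3966e-7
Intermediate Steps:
1/(-7160390 + (-2819264 + 12*178308)/(-3320110 - 115876)) = 1/(-7160390 + (-2819264 + 2139696)/(-3435986)) = 1/(-7160390 - 679568*(-1/3435986)) = 1/(-7160390 + 339784/1717993) = 1/(-12301499557486/1717993) = -1717993/12301499557486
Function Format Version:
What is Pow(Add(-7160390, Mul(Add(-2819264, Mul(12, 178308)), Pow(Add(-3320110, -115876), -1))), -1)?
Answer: Rational(-1717993, 12301499557486) ≈ -1.3966e-7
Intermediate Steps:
Pow(Add(-7160390, Mul(Add(-2819264, Mul(12, 178308)), Pow(Add(-3320110, -115876), -1))), -1) = Pow(Add(-7160390, Mul(Add(-2819264, 2139696), Pow(-3435986, -1))), -1) = Pow(Add(-7160390, Mul(-679568, Rational(-1, 3435986))), -1) = Pow(Add(-7160390, Rational(339784, 1717993)), -1) = Pow(Rational(-12301499557486, 1717993), -1) = Rational(-1717993, 12301499557486)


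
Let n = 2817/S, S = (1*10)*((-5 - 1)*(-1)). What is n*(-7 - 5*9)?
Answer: -12207/5 ≈ -2441.4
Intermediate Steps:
S = 60 (S = 10*(-6*(-1)) = 10*6 = 60)
n = 939/20 (n = 2817/60 = 2817*(1/60) = 939/20 ≈ 46.950)
n*(-7 - 5*9) = 939*(-7 - 5*9)/20 = 939*(-7 - 45)/20 = (939/20)*(-52) = -12207/5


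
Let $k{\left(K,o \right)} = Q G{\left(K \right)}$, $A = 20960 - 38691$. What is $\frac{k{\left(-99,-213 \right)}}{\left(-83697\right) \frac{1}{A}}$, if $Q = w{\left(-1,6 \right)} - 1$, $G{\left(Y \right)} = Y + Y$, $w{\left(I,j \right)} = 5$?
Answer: $- \frac{4680984}{27899} \approx -167.78$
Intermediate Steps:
$A = -17731$
$G{\left(Y \right)} = 2 Y$
$Q = 4$ ($Q = 5 - 1 = 4$)
$k{\left(K,o \right)} = 8 K$ ($k{\left(K,o \right)} = 4 \cdot 2 K = 8 K$)
$\frac{k{\left(-99,-213 \right)}}{\left(-83697\right) \frac{1}{A}} = \frac{8 \left(-99\right)}{\left(-83697\right) \frac{1}{-17731}} = - \frac{792}{\left(-83697\right) \left(- \frac{1}{17731}\right)} = - \frac{792}{\frac{83697}{17731}} = \left(-792\right) \frac{17731}{83697} = - \frac{4680984}{27899}$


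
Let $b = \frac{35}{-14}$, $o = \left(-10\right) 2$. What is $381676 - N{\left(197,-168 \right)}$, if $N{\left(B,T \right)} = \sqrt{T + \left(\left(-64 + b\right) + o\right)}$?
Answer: $381676 - \frac{i \sqrt{1018}}{2} \approx 3.8168 \cdot 10^{5} - 15.953 i$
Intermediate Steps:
$o = -20$
$b = - \frac{5}{2}$ ($b = 35 \left(- \frac{1}{14}\right) = - \frac{5}{2} \approx -2.5$)
$N{\left(B,T \right)} = \sqrt{- \frac{173}{2} + T}$ ($N{\left(B,T \right)} = \sqrt{T - \frac{173}{2}} = \sqrt{- \frac{173}{2} + T}$)
$381676 - N{\left(197,-168 \right)} = 381676 - \frac{\sqrt{-346 + 4 \left(-168\right)}}{2} = 381676 - \frac{\sqrt{-346 - 672}}{2} = 381676 - \frac{\sqrt{-1018}}{2} = 381676 - \frac{i \sqrt{1018}}{2}$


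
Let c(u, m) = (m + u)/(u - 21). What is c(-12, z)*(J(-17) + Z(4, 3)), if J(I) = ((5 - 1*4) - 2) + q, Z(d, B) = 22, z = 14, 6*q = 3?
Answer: -43/33 ≈ -1.3030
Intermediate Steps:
q = 1/2 (q = (1/6)*3 = 1/2 ≈ 0.50000)
J(I) = -1/2 (J(I) = ((5 - 1*4) - 2) + 1/2 = ((5 - 4) - 2) + 1/2 = (1 - 2) + 1/2 = -1 + 1/2 = -1/2)
c(u, m) = (m + u)/(-21 + u)
c(-12, z)*(J(-17) + Z(4, 3)) = ((14 - 12)/(-21 - 12))*(-1/2 + 22) = (2/(-33))*(43/2) = -1/33*2*(43/2) = -2/33*43/2 = -43/33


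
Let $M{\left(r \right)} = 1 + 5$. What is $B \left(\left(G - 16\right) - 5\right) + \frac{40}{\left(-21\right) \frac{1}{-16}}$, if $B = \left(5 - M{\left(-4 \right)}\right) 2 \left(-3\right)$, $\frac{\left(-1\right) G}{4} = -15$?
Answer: $\frac{5554}{21} \approx 264.48$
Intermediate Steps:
$M{\left(r \right)} = 6$
$G = 60$ ($G = \left(-4\right) \left(-15\right) = 60$)
$B = 6$ ($B = \left(5 - 6\right) 2 \left(-3\right) = \left(-1\right) 2 \left(-3\right) = \left(-2\right) \left(-3\right) = 6$)
$B \left(\left(G - 16\right) - 5\right) + \frac{40}{\left(-21\right) \frac{1}{-16}} = 6 \left(\left(60 - 16\right) - 5\right) + \frac{40}{\left(-21\right) \frac{1}{-16}} = 6 \left(44 - 5\right) + \frac{40}{\left(-21\right) \left(- \frac{1}{16}\right)} = 6 \cdot 39 + \frac{40}{\frac{21}{16}} = 234 + 40 \cdot \frac{16}{21} = 234 + \frac{640}{21} = \frac{5554}{21}$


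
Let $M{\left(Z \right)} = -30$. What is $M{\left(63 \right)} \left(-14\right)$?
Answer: $420$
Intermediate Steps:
$M{\left(63 \right)} \left(-14\right) = \left(-30\right) \left(-14\right) = 420$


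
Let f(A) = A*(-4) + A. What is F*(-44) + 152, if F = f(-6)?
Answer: -640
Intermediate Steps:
f(A) = -3*A (f(A) = -4*A + A = -3*A)
F = 18 (F = -3*(-6) = 18)
F*(-44) + 152 = 18*(-44) + 152 = -792 + 152 = -640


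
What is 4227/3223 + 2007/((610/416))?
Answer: 1346749923/983015 ≈ 1370.0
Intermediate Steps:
4227/3223 + 2007/((610/416)) = 4227*(1/3223) + 2007/((610*(1/416))) = 4227/3223 + 2007/(305/208) = 4227/3223 + 2007*(208/305) = 4227/3223 + 417456/305 = 1346749923/983015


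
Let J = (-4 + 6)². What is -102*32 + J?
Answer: -3260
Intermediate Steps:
J = 4 (J = 2² = 4)
-102*32 + J = -102*32 + 4 = -3264 + 4 = -3260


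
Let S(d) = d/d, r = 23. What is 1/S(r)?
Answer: 1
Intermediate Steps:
S(d) = 1
1/S(r) = 1/1 = 1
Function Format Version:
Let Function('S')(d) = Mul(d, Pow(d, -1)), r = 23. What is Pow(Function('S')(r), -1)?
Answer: 1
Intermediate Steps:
Function('S')(d) = 1
Pow(Function('S')(r), -1) = Pow(1, -1) = 1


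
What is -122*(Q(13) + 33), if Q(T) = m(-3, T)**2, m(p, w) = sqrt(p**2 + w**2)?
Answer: -25742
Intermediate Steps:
Q(T) = 9 + T**2 (Q(T) = (sqrt((-3)**2 + T**2))**2 = (sqrt(9 + T**2))**2 = 9 + T**2)
-122*(Q(13) + 33) = -122*((9 + 13**2) + 33) = -122*((9 + 169) + 33) = -122*(178 + 33) = -122*211 = -25742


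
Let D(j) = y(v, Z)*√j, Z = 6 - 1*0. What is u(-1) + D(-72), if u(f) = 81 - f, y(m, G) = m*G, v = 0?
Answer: 82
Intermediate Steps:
Z = 6 (Z = 6 + 0 = 6)
y(m, G) = G*m
D(j) = 0 (D(j) = (6*0)*√j = 0*√j = 0)
u(-1) + D(-72) = (81 - 1*(-1)) + 0 = (81 + 1) + 0 = 82 + 0 = 82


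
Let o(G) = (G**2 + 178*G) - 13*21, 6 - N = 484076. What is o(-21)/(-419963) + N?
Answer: -203291485840/419963 ≈ -4.8407e+5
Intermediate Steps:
N = -484070 (N = 6 - 1*484076 = 6 - 484076 = -484070)
o(G) = -273 + G**2 + 178*G (o(G) = (G**2 + 178*G) - 273 = -273 + G**2 + 178*G)
o(-21)/(-419963) + N = (-273 + (-21)**2 + 178*(-21))/(-419963) - 484070 = (-273 + 441 - 3738)*(-1/419963) - 484070 = -3570*(-1/419963) - 484070 = 3570/419963 - 484070 = -203291485840/419963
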